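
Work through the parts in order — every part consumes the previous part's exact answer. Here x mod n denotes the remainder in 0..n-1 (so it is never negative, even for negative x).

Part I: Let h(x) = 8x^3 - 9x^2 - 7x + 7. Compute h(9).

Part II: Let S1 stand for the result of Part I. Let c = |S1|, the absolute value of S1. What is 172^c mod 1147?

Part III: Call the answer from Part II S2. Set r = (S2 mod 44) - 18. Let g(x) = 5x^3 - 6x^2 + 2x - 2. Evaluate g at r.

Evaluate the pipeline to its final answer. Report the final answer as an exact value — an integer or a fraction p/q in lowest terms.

27250

Part I: 8*(9)^3 - 9*(9)^2 - 7*(9)^1 + 7 = (5832) + (-729) + (-63) + (7) = 5047; answer 5047
Part II: S1 = 5047; c = 5047; squarings mod 1147: 172^1=172, 172^2=909, 172^4=441, 172^8=638, 172^16=1006, 172^32=382, 172^64=255, 172^128=793, 172^256=293, 172^512=971, 172^1024=7, 172^2048=49, 172^4096=107; 172^5047 = 172^1 * 172^2 * 172^4 * 172^16 * 172^32 * 172^128 * 172^256 * 172^512 * 172^4096 = 1004 (mod 1147); answer 1004
Part III: S2 = 1004; r = 18; 5*(18)^3 - 6*(18)^2 + 2*(18)^1 - 2 = (29160) + (-1944) + (36) + (-2) = 27250; answer 27250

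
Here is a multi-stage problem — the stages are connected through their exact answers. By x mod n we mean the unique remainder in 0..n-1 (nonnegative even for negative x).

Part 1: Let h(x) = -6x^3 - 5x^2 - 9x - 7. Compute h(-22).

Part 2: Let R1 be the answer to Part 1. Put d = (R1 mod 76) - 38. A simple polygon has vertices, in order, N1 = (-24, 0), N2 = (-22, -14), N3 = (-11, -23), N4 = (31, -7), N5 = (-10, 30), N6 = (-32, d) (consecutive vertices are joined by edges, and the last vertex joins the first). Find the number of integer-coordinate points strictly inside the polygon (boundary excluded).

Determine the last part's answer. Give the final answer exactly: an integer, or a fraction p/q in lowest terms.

Part 1: -6*(-22)^3 - 5*(-22)^2 - 9*(-22)^1 - 7 = (63888) + (-2420) + (198) + (-7) = 61659; answer 61659
Part 2: R1 = 61659; d = -15; cross terms: (-24*-14 - -22*0)=336, (-22*-23 - -11*-14)=352, (-11*-7 - 31*-23)=790, (31*30 - -10*-7)=860, (-10*-15 - -32*30)=1110, (-32*0 - -24*-15)=-360; twice the area = |3088| = 3088; area = 1544; boundary points = 2 + 1 + 2 + 1 + 1 + 1 = 8; strictly interior points = area - boundary/2 + 1 = 1541; answer 1541

1541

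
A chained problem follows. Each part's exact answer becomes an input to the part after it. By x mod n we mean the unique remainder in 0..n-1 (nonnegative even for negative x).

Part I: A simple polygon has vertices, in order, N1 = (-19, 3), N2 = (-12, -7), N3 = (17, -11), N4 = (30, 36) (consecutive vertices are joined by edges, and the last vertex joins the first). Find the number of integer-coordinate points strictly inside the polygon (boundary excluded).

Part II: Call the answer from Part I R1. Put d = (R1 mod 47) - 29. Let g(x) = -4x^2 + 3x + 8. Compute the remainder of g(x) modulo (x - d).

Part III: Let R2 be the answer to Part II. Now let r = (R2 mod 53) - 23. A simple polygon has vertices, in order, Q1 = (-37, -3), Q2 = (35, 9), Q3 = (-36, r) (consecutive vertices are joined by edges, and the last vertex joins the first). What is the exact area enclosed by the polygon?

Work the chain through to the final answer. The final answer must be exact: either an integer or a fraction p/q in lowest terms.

402

Part I: cross terms: (-19*-7 - -12*3)=169, (-12*-11 - 17*-7)=251, (17*36 - 30*-11)=942, (30*3 - -19*36)=774; twice the area = |2136| = 2136; area = 1068; boundary points = 1 + 1 + 1 + 1 = 4; strictly interior points = area - boundary/2 + 1 = 1067; answer 1067
Part II: R1 = 1067; d = 4; remainder = value at the root: -4*(4)^2 + 3*(4)^1 + 8 = (-64) + (12) + (8) = -44; answer -44
Part III: R2 = -44; r = -14; cross terms: (-37*9 - 35*-3)=-228, (35*-14 - -36*9)=-166, (-36*-3 - -37*-14)=-410; twice the area = |-804| = 804; area = 402; answer 402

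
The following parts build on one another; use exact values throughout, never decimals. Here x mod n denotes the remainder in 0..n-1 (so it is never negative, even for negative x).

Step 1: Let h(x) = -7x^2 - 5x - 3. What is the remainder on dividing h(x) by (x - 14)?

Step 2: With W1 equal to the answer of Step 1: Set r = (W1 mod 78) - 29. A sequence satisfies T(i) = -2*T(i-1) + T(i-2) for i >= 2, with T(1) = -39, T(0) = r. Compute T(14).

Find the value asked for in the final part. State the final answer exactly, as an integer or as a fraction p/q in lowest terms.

Step 1: remainder = value at the root: -7*(14)^2 - 5*(14)^1 - 3 = (-1372) + (-70) + (-3) = -1445; answer -1445
Step 2: W1 = -1445; r = 8; T(2) = -2*(-39) + 1*(8) = 86; iterating: T(2)=86, T(3)=-211, T(4)=508, T(5)=-1227, T(6)=2962, T(7)=-7151, T(8)=17264, T(9)=-41679, T(10)=100622, T(11)=-242923, T(12)=586468, T(13)=-1415859, T(14)=3418186; answer 3418186

3418186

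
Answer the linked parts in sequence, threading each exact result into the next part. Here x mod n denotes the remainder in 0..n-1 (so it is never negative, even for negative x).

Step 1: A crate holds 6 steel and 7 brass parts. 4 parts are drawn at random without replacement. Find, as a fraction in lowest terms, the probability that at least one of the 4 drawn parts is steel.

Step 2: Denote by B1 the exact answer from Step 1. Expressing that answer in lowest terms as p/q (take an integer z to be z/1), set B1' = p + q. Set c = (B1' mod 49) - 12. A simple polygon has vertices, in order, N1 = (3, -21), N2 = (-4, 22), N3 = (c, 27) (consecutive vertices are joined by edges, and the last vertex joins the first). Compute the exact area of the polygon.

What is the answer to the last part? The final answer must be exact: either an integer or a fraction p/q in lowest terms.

1153/2

Step 1: total draws C(13,4) = 715; complement C(7,4) = 35; favorable 715 - 35 = 680; P = 136/143; answer 136/143
Step 2: B1 = 136/143; threaded value p + q = 279; c = 22; cross terms: (3*22 - -4*-21)=-18, (-4*27 - 22*22)=-592, (22*-21 - 3*27)=-543; twice the area = |-1153| = 1153; area = 1153/2; answer 1153/2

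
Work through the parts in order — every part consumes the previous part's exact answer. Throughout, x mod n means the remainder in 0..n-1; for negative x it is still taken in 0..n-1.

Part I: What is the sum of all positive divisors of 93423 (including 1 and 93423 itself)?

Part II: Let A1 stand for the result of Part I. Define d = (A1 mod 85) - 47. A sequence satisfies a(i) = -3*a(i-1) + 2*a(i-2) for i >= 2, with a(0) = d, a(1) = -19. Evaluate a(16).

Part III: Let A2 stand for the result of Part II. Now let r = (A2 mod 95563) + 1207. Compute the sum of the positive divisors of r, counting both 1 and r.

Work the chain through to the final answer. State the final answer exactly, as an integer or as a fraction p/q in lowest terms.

102480

Part I: 93423 = 3 * 11 * 19 * 149; sigma = (1 + 3) * (1 + 11) * (1 + 19) * (1 + 149) = 4 * 12 * 20 * 150 = 144000; answer 144000
Part II: A1 = 144000; d = -37; a(2) = -3*(-19) + 2*(-37) = -17; iterating: a(2)=-17, a(3)=13, a(4)=-73, a(5)=245, a(6)=-881, a(7)=3133, a(8)=-11161, a(9)=39749, a(10)=-141569, a(11)=504205, a(12)=-1795753, a(13)=6395669, a(14)=-22778513, a(15)=81126877, a(16)=-288937657; answer -288937657
Part III: A2 = -288937657; r = 46062; 46062 = 2 * 3^3 * 853; sigma = (1 + 2) * (1 + 3 + 9 + 27) * (1 + 853) = 3 * 40 * 854 = 102480; answer 102480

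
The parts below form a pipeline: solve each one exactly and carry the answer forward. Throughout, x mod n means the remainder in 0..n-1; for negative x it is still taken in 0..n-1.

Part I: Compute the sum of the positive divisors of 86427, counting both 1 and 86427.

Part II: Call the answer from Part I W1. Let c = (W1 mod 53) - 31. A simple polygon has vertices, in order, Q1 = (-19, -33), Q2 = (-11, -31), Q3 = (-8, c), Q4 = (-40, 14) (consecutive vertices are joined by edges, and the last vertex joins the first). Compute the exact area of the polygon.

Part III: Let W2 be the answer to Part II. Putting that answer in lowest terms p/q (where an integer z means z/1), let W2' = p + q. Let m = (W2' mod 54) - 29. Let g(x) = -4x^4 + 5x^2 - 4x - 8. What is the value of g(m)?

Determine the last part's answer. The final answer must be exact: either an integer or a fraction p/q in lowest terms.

-638088

Part I: 86427 = 3^4 * 11 * 97; sigma = (1 + 3 + 9 + 27 + 81) * (1 + 11) * (1 + 97) = 121 * 12 * 98 = 142296; answer 142296
Part II: W1 = 142296; c = 13; cross terms: (-19*-31 - -11*-33)=226, (-11*13 - -8*-31)=-391, (-8*14 - -40*13)=408, (-40*-33 - -19*14)=1586; twice the area = |1829| = 1829; area = 1829/2; answer 1829/2
Part III: W2 = 1829/2; threaded value p + q = 1831; m = 20; -4*(20)^4 + 5*(20)^2 - 4*(20)^1 - 8 = (-640000) + (2000) + (-80) + (-8) = -638088; answer -638088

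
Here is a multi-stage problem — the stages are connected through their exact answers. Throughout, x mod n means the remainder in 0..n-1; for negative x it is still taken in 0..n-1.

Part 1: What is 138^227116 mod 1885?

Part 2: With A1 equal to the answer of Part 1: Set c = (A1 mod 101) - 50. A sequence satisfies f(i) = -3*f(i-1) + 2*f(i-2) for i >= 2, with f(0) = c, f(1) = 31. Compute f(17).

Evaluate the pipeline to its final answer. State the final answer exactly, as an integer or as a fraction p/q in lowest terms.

Part 1: squarings mod 1885: 138^1=138, 138^2=194, 138^4=1821, 138^8=326, 138^16=716, 138^32=1821, 138^64=326, 138^128=716, 138^256=1821, 138^512=326, 138^1024=716, 138^2048=1821, 138^4096=326, 138^8192=716, 138^16384=1821, 138^32768=326, 138^65536=716, 138^131072=1821; 138^227116 = 138^4 * 138^8 * 138^32 * 138^256 * 138^512 * 138^1024 * 138^4096 * 138^8192 * 138^16384 * 138^65536 * 138^131072 = 326 (mod 1885); answer 326
Part 2: A1 = 326; c = -27; f(2) = -3*(31) + 2*(-27) = -147; iterating: f(2)=-147, f(3)=503, f(4)=-1803, f(5)=6415, f(6)=-22851, f(7)=81383, f(8)=-289851, f(9)=1032319, f(10)=-3676659, f(11)=13094615, f(12)=-46637163, f(13)=166100719, f(14)=-591576483, f(15)=2106930887, f(16)=-7503945627, f(17)=26725698655; answer 26725698655

26725698655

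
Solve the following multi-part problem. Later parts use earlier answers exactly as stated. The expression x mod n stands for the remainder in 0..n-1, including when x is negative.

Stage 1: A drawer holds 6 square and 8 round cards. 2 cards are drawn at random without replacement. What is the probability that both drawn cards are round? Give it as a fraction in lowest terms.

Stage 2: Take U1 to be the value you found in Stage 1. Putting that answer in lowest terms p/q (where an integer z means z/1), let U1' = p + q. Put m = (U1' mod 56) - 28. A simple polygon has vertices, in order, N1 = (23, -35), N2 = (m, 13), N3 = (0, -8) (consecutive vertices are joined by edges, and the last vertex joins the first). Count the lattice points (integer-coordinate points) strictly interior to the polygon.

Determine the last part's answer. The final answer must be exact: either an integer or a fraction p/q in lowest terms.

92

Stage 1: total draws C(14,2) = 91; favorable C(8,2) = 28; P = 4/13; answer 4/13
Stage 2: U1 = 4/13; threaded value p + q = 17; m = -11; cross terms: (23*13 - -11*-35)=-86, (-11*-8 - 0*13)=88, (0*-35 - 23*-8)=184; twice the area = |186| = 186; area = 93; boundary points = 2 + 1 + 1 = 4; strictly interior points = area - boundary/2 + 1 = 92; answer 92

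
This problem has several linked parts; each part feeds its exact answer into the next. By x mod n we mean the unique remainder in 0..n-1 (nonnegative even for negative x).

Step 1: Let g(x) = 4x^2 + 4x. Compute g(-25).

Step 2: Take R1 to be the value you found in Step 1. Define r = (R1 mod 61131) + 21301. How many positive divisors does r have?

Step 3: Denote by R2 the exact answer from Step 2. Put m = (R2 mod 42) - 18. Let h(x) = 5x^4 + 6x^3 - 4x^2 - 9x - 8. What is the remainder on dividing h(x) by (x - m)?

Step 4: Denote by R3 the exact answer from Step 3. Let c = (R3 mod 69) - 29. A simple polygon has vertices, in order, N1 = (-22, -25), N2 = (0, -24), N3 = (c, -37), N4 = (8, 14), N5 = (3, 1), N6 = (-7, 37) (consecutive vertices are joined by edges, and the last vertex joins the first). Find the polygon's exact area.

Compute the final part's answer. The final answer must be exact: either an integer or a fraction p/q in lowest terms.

2125/2

Step 1: 4*(-25)^2 + 4*(-25)^1 = (2500) + (-100) = 2400; answer 2400
Step 2: R1 = 2400; r = 23701; 23701 = 137 * 173; number of divisors = (1+1) * (1+1) = 4; answer 4
Step 3: R2 = 4; m = -14; remainder = value at the root: 5*(-14)^4 + 6*(-14)^3 - 4*(-14)^2 - 9*(-14)^1 - 8 = (192080) + (-16464) + (-784) + (126) + (-8) = 174950; answer 174950
Step 4: R3 = 174950; c = 6; cross terms: (-22*-24 - 0*-25)=528, (0*-37 - 6*-24)=144, (6*14 - 8*-37)=380, (8*1 - 3*14)=-34, (3*37 - -7*1)=118, (-7*-25 - -22*37)=989; twice the area = |2125| = 2125; area = 2125/2; answer 2125/2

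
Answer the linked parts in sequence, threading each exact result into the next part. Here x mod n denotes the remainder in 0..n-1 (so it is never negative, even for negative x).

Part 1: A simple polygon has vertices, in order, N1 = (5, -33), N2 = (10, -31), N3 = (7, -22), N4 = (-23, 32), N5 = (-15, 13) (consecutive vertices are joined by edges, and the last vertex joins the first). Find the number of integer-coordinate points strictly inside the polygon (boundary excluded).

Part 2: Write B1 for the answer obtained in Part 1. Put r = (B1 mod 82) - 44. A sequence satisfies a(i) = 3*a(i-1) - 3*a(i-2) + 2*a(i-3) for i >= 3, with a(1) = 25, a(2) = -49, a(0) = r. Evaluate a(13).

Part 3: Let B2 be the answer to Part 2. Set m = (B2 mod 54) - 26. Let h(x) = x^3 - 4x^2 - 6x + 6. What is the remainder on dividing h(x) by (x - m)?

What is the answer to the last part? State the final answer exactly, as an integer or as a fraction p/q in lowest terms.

Part 1: cross terms: (5*-31 - 10*-33)=175, (10*-22 - 7*-31)=-3, (7*32 - -23*-22)=-282, (-23*13 - -15*32)=181, (-15*-33 - 5*13)=430; twice the area = |501| = 501; area = 501/2; boundary points = 1 + 3 + 6 + 1 + 2 = 13; strictly interior points = area - boundary/2 + 1 = 245; answer 245
Part 2: B1 = 245; r = 37; a(3) = 3*(-49) - 3*(25) + 2*(37) = -148; iterating: a(3)=-148, a(4)=-247, a(5)=-395, a(6)=-740, a(7)=-1529, a(8)=-3157, a(9)=-6364, a(10)=-12679, a(11)=-25259, a(12)=-50468, a(13)=-100985; answer -100985
Part 3: B2 = -100985; m = 23; remainder = value at the root: 1*(23)^3 - 4*(23)^2 - 6*(23)^1 + 6 = (12167) + (-2116) + (-138) + (6) = 9919; answer 9919

9919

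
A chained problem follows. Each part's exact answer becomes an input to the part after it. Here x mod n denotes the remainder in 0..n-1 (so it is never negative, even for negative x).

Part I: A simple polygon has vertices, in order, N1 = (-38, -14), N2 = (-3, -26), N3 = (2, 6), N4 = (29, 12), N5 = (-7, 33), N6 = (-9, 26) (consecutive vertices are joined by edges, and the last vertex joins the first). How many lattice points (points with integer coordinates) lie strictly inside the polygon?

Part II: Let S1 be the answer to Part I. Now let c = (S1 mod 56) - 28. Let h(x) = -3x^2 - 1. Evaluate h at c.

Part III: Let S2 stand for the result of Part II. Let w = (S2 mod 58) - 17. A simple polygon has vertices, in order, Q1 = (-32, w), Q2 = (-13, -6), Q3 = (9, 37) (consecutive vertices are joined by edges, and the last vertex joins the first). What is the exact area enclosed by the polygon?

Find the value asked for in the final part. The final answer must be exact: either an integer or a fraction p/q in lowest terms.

729/2

Part I: cross terms: (-38*-26 - -3*-14)=946, (-3*6 - 2*-26)=34, (2*12 - 29*6)=-150, (29*33 - -7*12)=1041, (-7*26 - -9*33)=115, (-9*-14 - -38*26)=1114; twice the area = |3100| = 3100; area = 1550; boundary points = 1 + 1 + 3 + 3 + 1 + 1 = 10; strictly interior points = area - boundary/2 + 1 = 1546; answer 1546
Part II: S1 = 1546; c = 6; -3*(6)^2 - 1 = (-108) + (-1) = -109; answer -109
Part III: S2 = -109; w = -10; cross terms: (-32*-6 - -13*-10)=62, (-13*37 - 9*-6)=-427, (9*-10 - -32*37)=1094; twice the area = |729| = 729; area = 729/2; answer 729/2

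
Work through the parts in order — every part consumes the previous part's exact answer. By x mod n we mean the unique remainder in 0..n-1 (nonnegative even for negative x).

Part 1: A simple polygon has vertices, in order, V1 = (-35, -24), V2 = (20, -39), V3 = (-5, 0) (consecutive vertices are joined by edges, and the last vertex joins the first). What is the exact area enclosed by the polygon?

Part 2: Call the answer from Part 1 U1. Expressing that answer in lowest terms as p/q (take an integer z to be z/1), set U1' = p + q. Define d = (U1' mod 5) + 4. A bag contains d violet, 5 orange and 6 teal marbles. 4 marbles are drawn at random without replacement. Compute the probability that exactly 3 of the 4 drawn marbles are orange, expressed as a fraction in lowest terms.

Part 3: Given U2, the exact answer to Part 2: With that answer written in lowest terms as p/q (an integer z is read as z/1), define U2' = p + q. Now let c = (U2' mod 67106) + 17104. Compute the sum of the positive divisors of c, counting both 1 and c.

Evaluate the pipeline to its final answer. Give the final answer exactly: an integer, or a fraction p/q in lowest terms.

20178

Part 1: cross terms: (-35*-39 - 20*-24)=1845, (20*0 - -5*-39)=-195, (-5*-24 - -35*0)=120; twice the area = |1770| = 1770; area = 885; answer 885
Part 2: U1 = 885; threaded value p + q = 886; d = 5; total draws C(16,4) = 1820; favorable C(5,3)*C(11,1) = 110; P = 11/182; answer 11/182
Part 3: U2 = 11/182; threaded value p + q = 193; c = 17297; 17297 = 7^2 * 353; sigma = (1 + 7 + 49) * (1 + 353) = 57 * 354 = 20178; answer 20178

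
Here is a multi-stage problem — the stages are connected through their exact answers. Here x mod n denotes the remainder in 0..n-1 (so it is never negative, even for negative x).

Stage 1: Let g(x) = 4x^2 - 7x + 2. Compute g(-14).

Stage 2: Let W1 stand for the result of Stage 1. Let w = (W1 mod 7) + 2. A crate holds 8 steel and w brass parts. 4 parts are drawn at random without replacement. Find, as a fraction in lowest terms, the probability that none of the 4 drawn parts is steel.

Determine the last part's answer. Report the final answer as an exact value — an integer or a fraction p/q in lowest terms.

Stage 1: 4*(-14)^2 - 7*(-14)^1 + 2 = (784) + (98) + (2) = 884; answer 884
Stage 2: W1 = 884; w = 4; total draws C(12,4) = 495; favorable C(4,4) = 1; P = 1/495; answer 1/495

1/495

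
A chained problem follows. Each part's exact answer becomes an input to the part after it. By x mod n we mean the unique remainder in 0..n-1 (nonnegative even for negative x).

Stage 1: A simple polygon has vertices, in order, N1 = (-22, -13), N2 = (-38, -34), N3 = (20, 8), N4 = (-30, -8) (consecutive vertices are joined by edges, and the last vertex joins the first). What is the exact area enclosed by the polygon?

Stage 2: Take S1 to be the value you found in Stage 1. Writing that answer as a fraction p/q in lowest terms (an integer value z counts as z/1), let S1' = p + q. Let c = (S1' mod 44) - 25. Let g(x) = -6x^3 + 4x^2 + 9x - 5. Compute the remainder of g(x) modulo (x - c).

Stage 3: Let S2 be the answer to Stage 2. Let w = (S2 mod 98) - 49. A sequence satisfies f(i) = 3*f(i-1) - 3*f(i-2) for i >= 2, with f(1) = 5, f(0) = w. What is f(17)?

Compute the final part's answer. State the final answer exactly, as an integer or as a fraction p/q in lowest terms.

Stage 1: cross terms: (-22*-34 - -38*-13)=254, (-38*8 - 20*-34)=376, (20*-8 - -30*8)=80, (-30*-13 - -22*-8)=214; twice the area = |924| = 924; area = 462; answer 462
Stage 2: S1 = 462; threaded value p + q = 463; c = -2; remainder = value at the root: -6*(-2)^3 + 4*(-2)^2 + 9*(-2)^1 - 5 = (48) + (16) + (-18) + (-5) = 41; answer 41
Stage 3: S2 = 41; w = -8; f(2) = 3*(5) - 3*(-8) = 39; iterating: f(2)=39, f(3)=102, f(4)=189, f(5)=261, f(6)=216, f(7)=-135, f(8)=-1053, f(9)=-2754, f(10)=-5103, f(11)=-7047, f(12)=-5832, f(13)=3645, f(14)=28431, f(15)=74358, f(16)=137781, f(17)=190269; answer 190269

190269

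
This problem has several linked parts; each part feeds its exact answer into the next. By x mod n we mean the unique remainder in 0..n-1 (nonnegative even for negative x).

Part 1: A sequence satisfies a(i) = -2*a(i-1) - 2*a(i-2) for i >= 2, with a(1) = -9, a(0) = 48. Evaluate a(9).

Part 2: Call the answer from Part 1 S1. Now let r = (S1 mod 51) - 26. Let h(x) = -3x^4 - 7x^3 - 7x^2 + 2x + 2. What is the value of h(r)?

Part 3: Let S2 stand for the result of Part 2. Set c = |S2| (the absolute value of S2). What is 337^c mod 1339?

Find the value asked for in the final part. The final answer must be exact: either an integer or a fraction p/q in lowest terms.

636

Part 1: a(2) = -2*(-9) - 2*(48) = -78; iterating: a(2)=-78, a(3)=174, a(4)=-192, a(5)=36, a(6)=312, a(7)=-696, a(8)=768, a(9)=-144; answer -144
Part 2: S1 = -144; r = -17; -3*(-17)^4 - 7*(-17)^3 - 7*(-17)^2 + 2*(-17)^1 + 2 = (-250563) + (34391) + (-2023) + (-34) + (2) = -218227; answer -218227
Part 3: S2 = -218227; c = 218227; squarings mod 1339: 337^1=337, 337^2=1093, 337^4=261, 337^8=1171, 337^16=105, 337^32=313, 337^64=222, 337^128=1080, 337^256=131, 337^512=1093, 337^1024=261, 337^2048=1171, 337^4096=105, 337^8192=313, 337^16384=222, 337^32768=1080, 337^65536=131, 337^131072=1093; 337^218227 = 337^1 * 337^2 * 337^16 * 337^32 * 337^64 * 337^1024 * 337^4096 * 337^16384 * 337^65536 * 337^131072 = 636 (mod 1339); answer 636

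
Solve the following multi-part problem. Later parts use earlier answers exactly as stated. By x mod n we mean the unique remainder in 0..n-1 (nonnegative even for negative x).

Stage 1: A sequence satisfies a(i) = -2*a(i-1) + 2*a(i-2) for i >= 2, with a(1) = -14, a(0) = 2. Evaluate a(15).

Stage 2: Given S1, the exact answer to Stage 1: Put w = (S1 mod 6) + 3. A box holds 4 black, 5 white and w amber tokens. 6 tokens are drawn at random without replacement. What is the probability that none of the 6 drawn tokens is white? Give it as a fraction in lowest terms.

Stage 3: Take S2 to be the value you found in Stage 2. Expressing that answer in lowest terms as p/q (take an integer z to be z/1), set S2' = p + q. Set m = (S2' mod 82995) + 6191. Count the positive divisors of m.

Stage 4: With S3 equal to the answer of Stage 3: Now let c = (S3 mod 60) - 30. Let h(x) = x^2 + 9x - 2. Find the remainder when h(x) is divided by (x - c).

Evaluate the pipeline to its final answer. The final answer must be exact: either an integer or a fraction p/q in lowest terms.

160

Stage 1: a(2) = -2*(-14) + 2*(2) = 32; iterating: a(2)=32, a(3)=-92, a(4)=248, a(5)=-680, a(6)=1856, a(7)=-5072, a(8)=13856, a(9)=-37856, a(10)=103424, a(11)=-282560, a(12)=771968, a(13)=-2109056, a(14)=5762048, a(15)=-15742208; answer -15742208
Stage 2: S1 = -15742208; w = 7; total draws C(16,6) = 8008; favorable C(11,6) = 462; P = 3/52; answer 3/52
Stage 3: S2 = 3/52; threaded value p + q = 55; m = 6246; 6246 = 2 * 3^2 * 347; number of divisors = (1+1) * (2+1) * (1+1) = 12; answer 12
Stage 4: S3 = 12; c = -18; remainder = value at the root: 1*(-18)^2 + 9*(-18)^1 - 2 = (324) + (-162) + (-2) = 160; answer 160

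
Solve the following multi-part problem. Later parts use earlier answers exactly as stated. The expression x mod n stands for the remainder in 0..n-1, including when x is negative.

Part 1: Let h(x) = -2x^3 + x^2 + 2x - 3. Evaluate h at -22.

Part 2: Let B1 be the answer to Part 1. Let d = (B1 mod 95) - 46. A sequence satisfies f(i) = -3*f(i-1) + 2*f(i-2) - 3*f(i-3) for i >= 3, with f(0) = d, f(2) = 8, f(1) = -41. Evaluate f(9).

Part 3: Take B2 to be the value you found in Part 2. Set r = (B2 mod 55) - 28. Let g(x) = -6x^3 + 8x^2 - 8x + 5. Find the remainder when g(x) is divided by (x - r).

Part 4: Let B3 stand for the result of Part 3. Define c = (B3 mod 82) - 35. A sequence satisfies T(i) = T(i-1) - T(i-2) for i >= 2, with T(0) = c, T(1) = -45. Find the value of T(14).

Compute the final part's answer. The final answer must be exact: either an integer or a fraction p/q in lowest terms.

Part 1: -2*(-22)^3 + 1*(-22)^2 + 2*(-22)^1 - 3 = (21296) + (484) + (-44) + (-3) = 21733; answer 21733
Part 2: B1 = 21733; d = 27; f(3) = -3*(8) + 2*(-41) - 3*(27) = -187; iterating: f(3)=-187, f(4)=700, f(5)=-2498, f(6)=9455, f(7)=-35461, f(8)=132787, f(9)=-497648; answer -497648
Part 3: B2 = -497648; r = 19; remainder = value at the root: -6*(19)^3 + 8*(19)^2 - 8*(19)^1 + 5 = (-41154) + (2888) + (-152) + (5) = -38413; answer -38413
Part 4: B3 = -38413; c = 10; T(2) = 1*(-45) - 1*(10) = -55; iterating: T(2)=-55, T(3)=-10, T(4)=45, T(5)=55, T(6)=10, T(7)=-45, T(8)=-55, T(9)=-10, T(10)=45, T(11)=55, T(12)=10, T(13)=-45, T(14)=-55; answer -55

-55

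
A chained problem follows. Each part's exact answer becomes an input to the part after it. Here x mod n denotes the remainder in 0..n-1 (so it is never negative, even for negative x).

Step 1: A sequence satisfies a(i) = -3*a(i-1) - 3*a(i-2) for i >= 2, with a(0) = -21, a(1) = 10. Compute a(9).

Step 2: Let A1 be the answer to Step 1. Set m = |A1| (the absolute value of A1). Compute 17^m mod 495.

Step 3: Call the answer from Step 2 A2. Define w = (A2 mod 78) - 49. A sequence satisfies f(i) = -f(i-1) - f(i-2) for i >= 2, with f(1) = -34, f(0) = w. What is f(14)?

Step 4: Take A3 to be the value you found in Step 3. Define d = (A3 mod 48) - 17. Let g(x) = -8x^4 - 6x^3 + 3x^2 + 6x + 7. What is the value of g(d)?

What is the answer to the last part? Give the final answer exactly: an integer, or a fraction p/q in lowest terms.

-73

Step 1: a(2) = -3*(10) - 3*(-21) = 33; iterating: a(2)=33, a(3)=-129, a(4)=288, a(5)=-477, a(6)=567, a(7)=-270, a(8)=-891, a(9)=3483; answer 3483
Step 2: A1 = 3483; m = 3483; squarings mod 495: 17^1=17, 17^2=289, 17^4=361, 17^8=136, 17^16=181, 17^32=91, 17^64=361, 17^128=136, 17^256=181, 17^512=91, 17^1024=361, 17^2048=136; 17^3483 = 17^1 * 17^2 * 17^8 * 17^16 * 17^128 * 17^256 * 17^1024 * 17^2048 = 458 (mod 495); answer 458
Step 3: A2 = 458; w = 19; f(2) = -1*(-34) - 1*(19) = 15; iterating: f(2)=15, f(3)=19, f(4)=-34, f(5)=15, f(6)=19, f(7)=-34, f(8)=15, f(9)=19, f(10)=-34, f(11)=15, f(12)=19, f(13)=-34, f(14)=15; answer 15
Step 4: A3 = 15; d = -2; -8*(-2)^4 - 6*(-2)^3 + 3*(-2)^2 + 6*(-2)^1 + 7 = (-128) + (48) + (12) + (-12) + (7) = -73; answer -73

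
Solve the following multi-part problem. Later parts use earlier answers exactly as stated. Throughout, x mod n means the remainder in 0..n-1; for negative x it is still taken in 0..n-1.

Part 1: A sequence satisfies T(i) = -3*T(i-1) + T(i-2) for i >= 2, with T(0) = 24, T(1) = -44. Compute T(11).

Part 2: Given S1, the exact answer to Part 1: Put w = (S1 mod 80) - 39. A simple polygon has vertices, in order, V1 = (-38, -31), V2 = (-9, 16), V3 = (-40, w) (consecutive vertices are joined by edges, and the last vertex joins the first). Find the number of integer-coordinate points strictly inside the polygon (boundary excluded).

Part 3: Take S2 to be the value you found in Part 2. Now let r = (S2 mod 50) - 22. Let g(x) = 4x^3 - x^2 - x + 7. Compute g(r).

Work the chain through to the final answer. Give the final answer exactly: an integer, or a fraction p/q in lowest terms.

10773

Part 1: T(2) = -3*(-44) + 1*(24) = 156; iterating: T(2)=156, T(3)=-512, T(4)=1692, T(5)=-5588, T(6)=18456, T(7)=-60956, T(8)=201324, T(9)=-664928, T(10)=2196108, T(11)=-7253252; answer -7253252
Part 2: S1 = -7253252; w = -11; cross terms: (-38*16 - -9*-31)=-887, (-9*-11 - -40*16)=739, (-40*-31 - -38*-11)=822; twice the area = |674| = 674; area = 337; boundary points = 1 + 1 + 2 = 4; strictly interior points = area - boundary/2 + 1 = 336; answer 336
Part 3: S2 = 336; r = 14; 4*(14)^3 - 1*(14)^2 - 1*(14)^1 + 7 = (10976) + (-196) + (-14) + (7) = 10773; answer 10773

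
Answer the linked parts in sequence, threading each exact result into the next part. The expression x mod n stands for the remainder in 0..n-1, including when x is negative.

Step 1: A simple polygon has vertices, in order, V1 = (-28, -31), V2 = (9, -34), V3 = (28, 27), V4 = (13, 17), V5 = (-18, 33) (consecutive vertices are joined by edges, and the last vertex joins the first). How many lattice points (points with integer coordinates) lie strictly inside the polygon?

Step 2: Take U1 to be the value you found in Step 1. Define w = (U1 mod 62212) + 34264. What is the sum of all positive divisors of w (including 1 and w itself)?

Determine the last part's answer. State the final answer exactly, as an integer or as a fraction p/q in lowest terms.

Step 1: cross terms: (-28*-34 - 9*-31)=1231, (9*27 - 28*-34)=1195, (28*17 - 13*27)=125, (13*33 - -18*17)=735, (-18*-31 - -28*33)=1482; twice the area = |4768| = 4768; area = 2384; boundary points = 1 + 1 + 5 + 1 + 2 = 10; strictly interior points = area - boundary/2 + 1 = 2380; answer 2380
Step 2: U1 = 2380; w = 36644; 36644 = 2^2 * 9161; sigma = (1 + 2 + 4) * (1 + 9161) = 7 * 9162 = 64134; answer 64134

64134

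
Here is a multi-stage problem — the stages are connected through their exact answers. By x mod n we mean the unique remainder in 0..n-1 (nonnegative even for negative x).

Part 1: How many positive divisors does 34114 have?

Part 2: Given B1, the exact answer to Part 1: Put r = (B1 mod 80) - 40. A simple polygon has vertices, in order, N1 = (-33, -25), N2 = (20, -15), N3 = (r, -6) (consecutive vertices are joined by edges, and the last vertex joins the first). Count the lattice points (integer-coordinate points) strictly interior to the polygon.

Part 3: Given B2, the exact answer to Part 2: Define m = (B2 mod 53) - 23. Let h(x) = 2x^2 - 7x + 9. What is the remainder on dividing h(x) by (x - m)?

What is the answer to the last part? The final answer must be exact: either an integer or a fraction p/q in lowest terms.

31

Part 1: 34114 = 2 * 37 * 461; number of divisors = (1+1) * (1+1) * (1+1) = 8; answer 8
Part 2: B1 = 8; r = -32; cross terms: (-33*-15 - 20*-25)=995, (20*-6 - -32*-15)=-600, (-32*-25 - -33*-6)=602; twice the area = |997| = 997; area = 997/2; boundary points = 1 + 1 + 1 = 3; strictly interior points = area - boundary/2 + 1 = 498; answer 498
Part 3: B2 = 498; m = -2; remainder = value at the root: 2*(-2)^2 - 7*(-2)^1 + 9 = (8) + (14) + (9) = 31; answer 31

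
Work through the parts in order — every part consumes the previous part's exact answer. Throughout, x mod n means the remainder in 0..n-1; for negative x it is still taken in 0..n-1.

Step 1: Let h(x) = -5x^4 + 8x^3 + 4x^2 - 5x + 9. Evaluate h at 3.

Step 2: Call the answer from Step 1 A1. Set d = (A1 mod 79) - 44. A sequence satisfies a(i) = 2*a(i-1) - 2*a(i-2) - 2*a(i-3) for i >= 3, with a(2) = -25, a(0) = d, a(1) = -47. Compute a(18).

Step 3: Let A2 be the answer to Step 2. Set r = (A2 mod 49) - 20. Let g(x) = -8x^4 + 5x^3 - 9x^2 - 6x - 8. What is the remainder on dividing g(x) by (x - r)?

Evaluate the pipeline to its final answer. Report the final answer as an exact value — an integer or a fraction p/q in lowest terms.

-546984

Step 1: -5*(3)^4 + 8*(3)^3 + 4*(3)^2 - 5*(3)^1 + 9 = (-405) + (216) + (36) + (-15) + (9) = -159; answer -159
Step 2: A1 = -159; d = 34; a(3) = 2*(-25) - 2*(-47) - 2*(34) = -24; iterating: a(3)=-24, a(4)=96, a(5)=290, a(6)=436, a(7)=100, a(8)=-1252, a(9)=-3576, a(10)=-4848, a(11)=-40, a(12)=16768, a(13)=43312, a(14)=53168, a(15)=-13824, a(16)=-220608, a(17)=-519904, a(18)=-570944; answer -570944
Step 3: A2 = -570944; r = -16; remainder = value at the root: -8*(-16)^4 + 5*(-16)^3 - 9*(-16)^2 - 6*(-16)^1 - 8 = (-524288) + (-20480) + (-2304) + (96) + (-8) = -546984; answer -546984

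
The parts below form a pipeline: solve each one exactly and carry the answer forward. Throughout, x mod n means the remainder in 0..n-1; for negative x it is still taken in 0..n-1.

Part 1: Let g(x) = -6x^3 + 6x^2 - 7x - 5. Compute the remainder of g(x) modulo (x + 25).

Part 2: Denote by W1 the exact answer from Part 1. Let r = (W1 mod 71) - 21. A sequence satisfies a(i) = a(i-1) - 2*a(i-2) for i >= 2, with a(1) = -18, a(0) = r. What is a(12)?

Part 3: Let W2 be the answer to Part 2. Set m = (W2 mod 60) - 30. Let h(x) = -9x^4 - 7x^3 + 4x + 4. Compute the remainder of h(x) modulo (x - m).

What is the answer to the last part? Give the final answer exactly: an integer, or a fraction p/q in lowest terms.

-2889308

Part 1: remainder = value at the root: -6*(-25)^3 + 6*(-25)^2 - 7*(-25)^1 - 5 = (93750) + (3750) + (175) + (-5) = 97670; answer 97670
Part 2: W1 = 97670; r = 24; a(2) = 1*(-18) - 2*(24) = -66; iterating: a(2)=-66, a(3)=-30, a(4)=102, a(5)=162, a(6)=-42, a(7)=-366, a(8)=-282, a(9)=450, a(10)=1014, a(11)=114, a(12)=-1914; answer -1914
Part 3: W2 = -1914; m = -24; remainder = value at the root: -9*(-24)^4 - 7*(-24)^3 + 4*(-24)^1 + 4 = (-2985984) + (96768) + (-96) + (4) = -2889308; answer -2889308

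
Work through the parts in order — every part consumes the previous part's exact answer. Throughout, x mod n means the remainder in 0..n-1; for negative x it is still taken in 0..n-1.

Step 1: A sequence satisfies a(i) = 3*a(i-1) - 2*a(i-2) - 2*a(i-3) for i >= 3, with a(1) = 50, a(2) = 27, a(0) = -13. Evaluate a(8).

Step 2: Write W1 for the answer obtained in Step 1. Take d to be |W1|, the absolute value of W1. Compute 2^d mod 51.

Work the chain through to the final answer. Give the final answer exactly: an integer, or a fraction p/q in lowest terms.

32

Step 1: a(3) = 3*(27) - 2*(50) - 2*(-13) = 7; iterating: a(3)=7, a(4)=-133, a(5)=-467, a(6)=-1149, a(7)=-2247, a(8)=-3509; answer -3509
Step 2: W1 = -3509; d = 3509; squarings mod 51: 2^1=2, 2^2=4, 2^4=16, 2^8=1, 2^16=1, 2^32=1, 2^64=1, 2^128=1, 2^256=1, 2^512=1, 2^1024=1, 2^2048=1; 2^3509 = 2^1 * 2^4 * 2^16 * 2^32 * 2^128 * 2^256 * 2^1024 * 2^2048 = 32 (mod 51); answer 32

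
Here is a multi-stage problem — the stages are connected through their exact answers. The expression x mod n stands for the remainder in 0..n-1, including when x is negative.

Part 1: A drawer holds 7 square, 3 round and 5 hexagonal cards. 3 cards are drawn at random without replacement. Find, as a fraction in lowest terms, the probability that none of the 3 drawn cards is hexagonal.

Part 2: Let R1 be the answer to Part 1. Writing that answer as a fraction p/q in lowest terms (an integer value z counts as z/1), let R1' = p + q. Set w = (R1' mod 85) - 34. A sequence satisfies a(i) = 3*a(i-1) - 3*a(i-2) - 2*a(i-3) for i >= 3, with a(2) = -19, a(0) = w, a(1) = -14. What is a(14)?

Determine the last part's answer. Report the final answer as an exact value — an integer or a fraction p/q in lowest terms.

119753

Part 1: total draws C(15,3) = 455; favorable C(10,3) = 120; P = 24/91; answer 24/91
Part 2: R1 = 24/91; threaded value p + q = 115; w = -4; a(3) = 3*(-19) - 3*(-14) - 2*(-4) = -7; iterating: a(3)=-7, a(4)=64, a(5)=251, a(6)=575, a(7)=844, a(8)=305, a(9)=-2767, a(10)=-10904, a(11)=-25021, a(12)=-36817, a(13)=-13580, a(14)=119753; answer 119753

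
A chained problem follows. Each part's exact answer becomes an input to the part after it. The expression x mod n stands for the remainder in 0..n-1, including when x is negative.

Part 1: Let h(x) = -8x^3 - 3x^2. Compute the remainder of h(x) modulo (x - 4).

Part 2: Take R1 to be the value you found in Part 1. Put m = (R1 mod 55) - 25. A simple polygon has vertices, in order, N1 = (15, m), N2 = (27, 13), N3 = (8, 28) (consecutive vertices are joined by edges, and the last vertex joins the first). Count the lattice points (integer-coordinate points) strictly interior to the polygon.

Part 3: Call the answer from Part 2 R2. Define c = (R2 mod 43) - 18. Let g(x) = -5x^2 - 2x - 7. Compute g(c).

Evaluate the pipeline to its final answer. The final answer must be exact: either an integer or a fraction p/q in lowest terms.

-142

Part 1: remainder = value at the root: -8*(4)^3 - 3*(4)^2 = (-512) + (-48) = -560; answer -560
Part 2: R1 = -560; m = 20; cross terms: (15*13 - 27*20)=-345, (27*28 - 8*13)=652, (8*20 - 15*28)=-260; twice the area = |47| = 47; area = 47/2; boundary points = 1 + 1 + 1 = 3; strictly interior points = area - boundary/2 + 1 = 23; answer 23
Part 3: R2 = 23; c = 5; -5*(5)^2 - 2*(5)^1 - 7 = (-125) + (-10) + (-7) = -142; answer -142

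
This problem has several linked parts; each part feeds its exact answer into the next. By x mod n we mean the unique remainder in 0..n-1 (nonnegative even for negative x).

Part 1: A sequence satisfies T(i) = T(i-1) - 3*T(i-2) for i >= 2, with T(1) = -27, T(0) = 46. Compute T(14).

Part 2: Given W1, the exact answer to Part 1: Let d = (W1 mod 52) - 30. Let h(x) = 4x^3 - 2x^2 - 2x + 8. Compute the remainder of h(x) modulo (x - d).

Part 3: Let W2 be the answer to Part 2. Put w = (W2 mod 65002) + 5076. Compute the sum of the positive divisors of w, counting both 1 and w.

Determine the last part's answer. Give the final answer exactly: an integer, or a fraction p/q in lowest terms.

Part 1: T(2) = 1*(-27) - 3*(46) = -165; iterating: T(2)=-165, T(3)=-84, T(4)=411, T(5)=663, T(6)=-570, T(7)=-2559, T(8)=-849, T(9)=6828, T(10)=9375, T(11)=-11109, T(12)=-39234, T(13)=-5907, T(14)=111795; answer 111795
Part 2: W1 = 111795; d = 17; remainder = value at the root: 4*(17)^3 - 2*(17)^2 - 2*(17)^1 + 8 = (19652) + (-578) + (-34) + (8) = 19048; answer 19048
Part 3: W2 = 19048; w = 24124; 24124 = 2^2 * 37 * 163; sigma = (1 + 2 + 4) * (1 + 37) * (1 + 163) = 7 * 38 * 164 = 43624; answer 43624

43624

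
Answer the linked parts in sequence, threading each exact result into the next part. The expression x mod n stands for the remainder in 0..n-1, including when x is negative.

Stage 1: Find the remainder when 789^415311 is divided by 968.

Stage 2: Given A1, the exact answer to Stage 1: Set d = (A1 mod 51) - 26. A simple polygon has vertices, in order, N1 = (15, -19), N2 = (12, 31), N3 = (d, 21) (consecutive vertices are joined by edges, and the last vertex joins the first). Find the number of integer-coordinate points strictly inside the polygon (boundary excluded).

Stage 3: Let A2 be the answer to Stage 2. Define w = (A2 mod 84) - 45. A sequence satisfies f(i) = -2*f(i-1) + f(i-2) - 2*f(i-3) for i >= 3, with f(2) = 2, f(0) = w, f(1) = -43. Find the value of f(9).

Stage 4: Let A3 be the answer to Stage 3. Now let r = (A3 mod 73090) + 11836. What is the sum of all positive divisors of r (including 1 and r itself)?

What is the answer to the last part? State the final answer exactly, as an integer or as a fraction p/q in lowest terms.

Stage 1: squarings mod 968: 789^1=789, 789^2=97, 789^4=697, 789^8=841, 789^16=641, 789^32=449, 789^64=257, 789^128=225, 789^256=289, 789^512=273, 789^1024=961, 789^2048=49, 789^4096=465, 789^8192=361, 789^16384=609, 789^32768=137, 789^65536=377, 789^131072=801, 789^262144=785; 789^415311 = 789^1 * 789^2 * 789^4 * 789^8 * 789^64 * 789^512 * 789^1024 * 789^4096 * 789^16384 * 789^131072 * 789^262144 = 877 (mod 968); answer 877
Stage 2: A1 = 877; d = -16; cross terms: (15*31 - 12*-19)=693, (12*21 - -16*31)=748, (-16*-19 - 15*21)=-11; twice the area = |1430| = 1430; area = 715; boundary points = 1 + 2 + 1 = 4; strictly interior points = area - boundary/2 + 1 = 714; answer 714
Stage 3: A2 = 714; w = -3; f(3) = -2*(2) + 1*(-43) - 2*(-3) = -41; iterating: f(3)=-41, f(4)=170, f(5)=-385, f(6)=1022, f(7)=-2769, f(8)=7330, f(9)=-19473; answer -19473
Stage 4: A3 = -19473; r = 65453; 65453 = 29 * 37 * 61; sigma = (1 + 29) * (1 + 37) * (1 + 61) = 30 * 38 * 62 = 70680; answer 70680

70680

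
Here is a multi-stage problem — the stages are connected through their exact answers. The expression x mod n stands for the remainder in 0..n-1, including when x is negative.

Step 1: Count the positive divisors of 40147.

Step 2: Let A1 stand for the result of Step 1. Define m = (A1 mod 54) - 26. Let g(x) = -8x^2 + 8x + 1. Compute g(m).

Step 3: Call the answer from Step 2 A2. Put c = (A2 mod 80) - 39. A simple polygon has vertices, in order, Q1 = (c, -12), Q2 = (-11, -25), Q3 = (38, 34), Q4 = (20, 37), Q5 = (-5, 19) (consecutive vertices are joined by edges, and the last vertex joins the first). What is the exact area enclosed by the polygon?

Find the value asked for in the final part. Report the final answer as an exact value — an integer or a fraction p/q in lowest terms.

Step 1: 40147 = 19 * 2113; number of divisors = (1+1) * (1+1) = 4; answer 4
Step 2: A1 = 4; m = -22; -8*(-22)^2 + 8*(-22)^1 + 1 = (-3872) + (-176) + (1) = -4047; answer -4047
Step 3: A2 = -4047; c = -6; cross terms: (-6*-25 - -11*-12)=18, (-11*34 - 38*-25)=576, (38*37 - 20*34)=726, (20*19 - -5*37)=565, (-5*-12 - -6*19)=174; twice the area = |2059| = 2059; area = 2059/2; answer 2059/2

2059/2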